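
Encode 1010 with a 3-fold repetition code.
Repeat each bit 3× and concatenate:
1→111  0→000  1→111  0→000
Codeword = 111000111000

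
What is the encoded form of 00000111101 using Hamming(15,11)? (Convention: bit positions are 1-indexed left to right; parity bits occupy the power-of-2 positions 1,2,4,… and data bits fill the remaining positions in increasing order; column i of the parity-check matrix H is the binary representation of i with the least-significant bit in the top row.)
Codeword c = d · G (mod 2), d = 00000111101:
  c[0] = d·G[:,0] = (00000111101)·(11011010101) mod 2 = 0+0+0+0+0+0+1+0+1+0+1 mod 2 = 1
  c[1] = d·G[:,1] = (00000111101)·(10110110011) mod 2 = 0+0+0+0+0+1+1+0+0+0+1 mod 2 = 1
  c[2] = d·G[:,2] = (00000111101)·(10000000000) mod 2 = 0+0+0+0+0+0+0+0+0+0+0 mod 2 = 0
  c[3] = d·G[:,3] = (00000111101)·(01110001111) mod 2 = 0+0+0+0+0+0+0+1+1+0+1 mod 2 = 1
  c[4] = d·G[:,4] = (00000111101)·(01000000000) mod 2 = 0+0+0+0+0+0+0+0+0+0+0 mod 2 = 0
  c[5] = d·G[:,5] = (00000111101)·(00100000000) mod 2 = 0+0+0+0+0+0+0+0+0+0+0 mod 2 = 0
  c[6] = d·G[:,6] = (00000111101)·(00010000000) mod 2 = 0+0+0+0+0+0+0+0+0+0+0 mod 2 = 0
  c[7] = d·G[:,7] = (00000111101)·(00001111111) mod 2 = 0+0+0+0+0+1+1+1+1+0+1 mod 2 = 1
  c[8] = d·G[:,8] = (00000111101)·(00001000000) mod 2 = 0+0+0+0+0+0+0+0+0+0+0 mod 2 = 0
  c[9] = d·G[:,9] = (00000111101)·(00000100000) mod 2 = 0+0+0+0+0+1+0+0+0+0+0 mod 2 = 1
  c[10] = d·G[:,10] = (00000111101)·(00000010000) mod 2 = 0+0+0+0+0+0+1+0+0+0+0 mod 2 = 1
  c[11] = d·G[:,11] = (00000111101)·(00000001000) mod 2 = 0+0+0+0+0+0+0+1+0+0+0 mod 2 = 1
  c[12] = d·G[:,12] = (00000111101)·(00000000100) mod 2 = 0+0+0+0+0+0+0+0+1+0+0 mod 2 = 1
  c[13] = d·G[:,13] = (00000111101)·(00000000010) mod 2 = 0+0+0+0+0+0+0+0+0+0+0 mod 2 = 0
  c[14] = d·G[:,14] = (00000111101)·(00000000001) mod 2 = 0+0+0+0+0+0+0+0+0+0+1 mod 2 = 1
Codeword = 110100010111101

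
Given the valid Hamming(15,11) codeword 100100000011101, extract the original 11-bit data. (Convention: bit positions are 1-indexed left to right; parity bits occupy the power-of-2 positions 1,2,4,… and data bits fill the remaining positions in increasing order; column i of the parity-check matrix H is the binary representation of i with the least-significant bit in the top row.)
Parity bits occupy power-of-2 positions; data bits are at positions {3,5,6,7,9,10,11,12,13,14,15} (1-indexed).
Extract: c[3]=0 c[5]=0 c[6]=0 c[7]=0 c[9]=0 c[10]=0 c[11]=1 c[12]=1 c[13]=1 c[14]=0 c[15]=1
Data = 00000011101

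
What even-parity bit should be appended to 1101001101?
Sum of data bits: 1+1+0+1+0+0+1+1+0+1 = 6.
6 mod 2 = 0, so parity bit = 0.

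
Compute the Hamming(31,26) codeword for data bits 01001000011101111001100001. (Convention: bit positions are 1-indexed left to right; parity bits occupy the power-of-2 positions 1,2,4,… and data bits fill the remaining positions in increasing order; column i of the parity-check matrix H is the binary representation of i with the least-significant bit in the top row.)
Codeword c = d · G (mod 2), d = 01001000011101111001100001:
  c[0] = d·G[:,0] = (01001000011101111001100001)·(11011010101101010101010101) mod 2 = 0+1+0+0+1+0+0+0+0+0+1+1+0+1+0+1+0+0+0+1+0+0+0+0+0+1 mod 2 = 0
  c[1] = d·G[:,1] = (01001000011101111001100001)·(10110110011011001100110011) mod 2 = 0+0+0+0+0+0+0+0+0+1+1+0+0+1+0+0+1+0+0+0+1+0+0+0+0+1 mod 2 = 0
  c[2] = d·G[:,2] = (01001000011101111001100001)·(10000000000000000000000000) mod 2 = 0+0+0+0+0+0+0+0+0+0+0+0+0+0+0+0+0+0+0+0+0+0+0+0+0+0 mod 2 = 0
  c[3] = d·G[:,3] = (01001000011101111001100001)·(01110001111000111100001111) mod 2 = 0+1+0+0+0+0+0+0+0+1+1+0+0+0+1+1+1+0+0+0+0+0+0+0+0+1 mod 2 = 1
  c[4] = d·G[:,4] = (01001000011101111001100001)·(01000000000000000000000000) mod 2 = 0+1+0+0+0+0+0+0+0+0+0+0+0+0+0+0+0+0+0+0+0+0+0+0+0+0 mod 2 = 1
  c[5] = d·G[:,5] = (01001000011101111001100001)·(00100000000000000000000000) mod 2 = 0+0+0+0+0+0+0+0+0+0+0+0+0+0+0+0+0+0+0+0+0+0+0+0+0+0 mod 2 = 0
  c[6] = d·G[:,6] = (01001000011101111001100001)·(00010000000000000000000000) mod 2 = 0+0+0+0+0+0+0+0+0+0+0+0+0+0+0+0+0+0+0+0+0+0+0+0+0+0 mod 2 = 0
  c[7] = d·G[:,7] = (01001000011101111001100001)·(00001111111000000011111111) mod 2 = 0+0+0+0+1+0+0+0+0+1+1+0+0+0+0+0+0+0+0+1+1+0+0+0+0+1 mod 2 = 0
  c[8] = d·G[:,8] = (01001000011101111001100001)·(00001000000000000000000000) mod 2 = 0+0+0+0+1+0+0+0+0+0+0+0+0+0+0+0+0+0+0+0+0+0+0+0+0+0 mod 2 = 1
  c[9] = d·G[:,9] = (01001000011101111001100001)·(00000100000000000000000000) mod 2 = 0+0+0+0+0+0+0+0+0+0+0+0+0+0+0+0+0+0+0+0+0+0+0+0+0+0 mod 2 = 0
  c[10] = d·G[:,10] = (01001000011101111001100001)·(00000010000000000000000000) mod 2 = 0+0+0+0+0+0+0+0+0+0+0+0+0+0+0+0+0+0+0+0+0+0+0+0+0+0 mod 2 = 0
  c[11] = d·G[:,11] = (01001000011101111001100001)·(00000001000000000000000000) mod 2 = 0+0+0+0+0+0+0+0+0+0+0+0+0+0+0+0+0+0+0+0+0+0+0+0+0+0 mod 2 = 0
  c[12] = d·G[:,12] = (01001000011101111001100001)·(00000000100000000000000000) mod 2 = 0+0+0+0+0+0+0+0+0+0+0+0+0+0+0+0+0+0+0+0+0+0+0+0+0+0 mod 2 = 0
  c[13] = d·G[:,13] = (01001000011101111001100001)·(00000000010000000000000000) mod 2 = 0+0+0+0+0+0+0+0+0+1+0+0+0+0+0+0+0+0+0+0+0+0+0+0+0+0 mod 2 = 1
  c[14] = d·G[:,14] = (01001000011101111001100001)·(00000000001000000000000000) mod 2 = 0+0+0+0+0+0+0+0+0+0+1+0+0+0+0+0+0+0+0+0+0+0+0+0+0+0 mod 2 = 1
  c[15] = d·G[:,15] = (01001000011101111001100001)·(00000000000111111111111111) mod 2 = 0+0+0+0+0+0+0+0+0+0+0+1+0+1+1+1+1+0+0+1+1+0+0+0+0+1 mod 2 = 0
  c[16] = d·G[:,16] = (01001000011101111001100001)·(00000000000100000000000000) mod 2 = 0+0+0+0+0+0+0+0+0+0+0+1+0+0+0+0+0+0+0+0+0+0+0+0+0+0 mod 2 = 1
  c[17] = d·G[:,17] = (01001000011101111001100001)·(00000000000010000000000000) mod 2 = 0+0+0+0+0+0+0+0+0+0+0+0+0+0+0+0+0+0+0+0+0+0+0+0+0+0 mod 2 = 0
  c[18] = d·G[:,18] = (01001000011101111001100001)·(00000000000001000000000000) mod 2 = 0+0+0+0+0+0+0+0+0+0+0+0+0+1+0+0+0+0+0+0+0+0+0+0+0+0 mod 2 = 1
  c[19] = d·G[:,19] = (01001000011101111001100001)·(00000000000000100000000000) mod 2 = 0+0+0+0+0+0+0+0+0+0+0+0+0+0+1+0+0+0+0+0+0+0+0+0+0+0 mod 2 = 1
  c[20] = d·G[:,20] = (01001000011101111001100001)·(00000000000000010000000000) mod 2 = 0+0+0+0+0+0+0+0+0+0+0+0+0+0+0+1+0+0+0+0+0+0+0+0+0+0 mod 2 = 1
  c[21] = d·G[:,21] = (01001000011101111001100001)·(00000000000000001000000000) mod 2 = 0+0+0+0+0+0+0+0+0+0+0+0+0+0+0+0+1+0+0+0+0+0+0+0+0+0 mod 2 = 1
  c[22] = d·G[:,22] = (01001000011101111001100001)·(00000000000000000100000000) mod 2 = 0+0+0+0+0+0+0+0+0+0+0+0+0+0+0+0+0+0+0+0+0+0+0+0+0+0 mod 2 = 0
  c[23] = d·G[:,23] = (01001000011101111001100001)·(00000000000000000010000000) mod 2 = 0+0+0+0+0+0+0+0+0+0+0+0+0+0+0+0+0+0+0+0+0+0+0+0+0+0 mod 2 = 0
  c[24] = d·G[:,24] = (01001000011101111001100001)·(00000000000000000001000000) mod 2 = 0+0+0+0+0+0+0+0+0+0+0+0+0+0+0+0+0+0+0+1+0+0+0+0+0+0 mod 2 = 1
  c[25] = d·G[:,25] = (01001000011101111001100001)·(00000000000000000000100000) mod 2 = 0+0+0+0+0+0+0+0+0+0+0+0+0+0+0+0+0+0+0+0+1+0+0+0+0+0 mod 2 = 1
  c[26] = d·G[:,26] = (01001000011101111001100001)·(00000000000000000000010000) mod 2 = 0+0+0+0+0+0+0+0+0+0+0+0+0+0+0+0+0+0+0+0+0+0+0+0+0+0 mod 2 = 0
  c[27] = d·G[:,27] = (01001000011101111001100001)·(00000000000000000000001000) mod 2 = 0+0+0+0+0+0+0+0+0+0+0+0+0+0+0+0+0+0+0+0+0+0+0+0+0+0 mod 2 = 0
  c[28] = d·G[:,28] = (01001000011101111001100001)·(00000000000000000000000100) mod 2 = 0+0+0+0+0+0+0+0+0+0+0+0+0+0+0+0+0+0+0+0+0+0+0+0+0+0 mod 2 = 0
  c[29] = d·G[:,29] = (01001000011101111001100001)·(00000000000000000000000010) mod 2 = 0+0+0+0+0+0+0+0+0+0+0+0+0+0+0+0+0+0+0+0+0+0+0+0+0+0 mod 2 = 0
  c[30] = d·G[:,30] = (01001000011101111001100001)·(00000000000000000000000001) mod 2 = 0+0+0+0+0+0+0+0+0+0+0+0+0+0+0+0+0+0+0+0+0+0+0+0+0+1 mod 2 = 1
Codeword = 0001100010000110101111001100001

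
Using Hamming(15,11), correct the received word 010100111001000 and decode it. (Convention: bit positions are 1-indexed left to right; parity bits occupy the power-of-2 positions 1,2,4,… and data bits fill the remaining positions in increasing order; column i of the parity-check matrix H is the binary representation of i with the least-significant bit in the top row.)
Syndrome s = H · r^T (mod 2), r = 010100111001000:
  s[0] = (101010101010101)·(010100111001000) mod 2 = 0+0+0+0+0+0+1+0+1+0+0+0+0+0+0 mod 2 = 0
  s[1] = (011001100110011)·(010100111001000) mod 2 = 0+1+0+0+0+0+1+0+0+0+0+0+0+0+0 mod 2 = 0
  s[2] = (000111100001111)·(010100111001000) mod 2 = 0+0+0+1+0+0+1+0+0+0+0+1+0+0+0 mod 2 = 1
  s[3] = (000000011111111)·(010100111001000) mod 2 = 0+0+0+0+0+0+0+1+1+0+0+1+0+0+0 mod 2 = 1
Syndrome = 0011
Column 12 of H equals this syndrome → error at bit 12 (1-indexed).
Flip bit 12: 010100111001000 → 010100111000000
Extract data bits at positions {3,5,6,7,9,10,11,12,13,14,15}: 00011000000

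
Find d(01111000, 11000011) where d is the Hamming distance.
XOR = 10111011, count of 1s = 6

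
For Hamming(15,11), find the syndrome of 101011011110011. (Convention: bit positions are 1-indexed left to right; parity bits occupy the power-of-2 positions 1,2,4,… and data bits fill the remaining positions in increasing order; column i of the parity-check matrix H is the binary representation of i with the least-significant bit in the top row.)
Syndrome s = H · r^T (mod 2), r = 101011011110011:
  s[0] = (101010101010101)·(101011011110011) mod 2 = 1+0+1+0+1+0+0+0+1+0+1+0+0+0+1 mod 2 = 0
  s[1] = (011001100110011)·(101011011110011) mod 2 = 0+0+1+0+0+1+0+0+0+1+1+0+0+1+1 mod 2 = 0
  s[2] = (000111100001111)·(101011011110011) mod 2 = 0+0+0+0+1+1+0+0+0+0+0+0+0+1+1 mod 2 = 0
  s[3] = (000000011111111)·(101011011110011) mod 2 = 0+0+0+0+0+0+0+1+1+1+1+0+0+1+1 mod 2 = 0
Syndrome = 0000
s = 0: no error detected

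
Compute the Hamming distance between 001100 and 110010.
XOR = 111110, count of 1s = 5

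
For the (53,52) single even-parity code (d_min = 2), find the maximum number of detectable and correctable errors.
Detection only: up to d_min − 1 = 1 errors.
Correction: up to ⌊(d_min − 1)/2⌋ = ⌊1/2⌋ = 0 errors.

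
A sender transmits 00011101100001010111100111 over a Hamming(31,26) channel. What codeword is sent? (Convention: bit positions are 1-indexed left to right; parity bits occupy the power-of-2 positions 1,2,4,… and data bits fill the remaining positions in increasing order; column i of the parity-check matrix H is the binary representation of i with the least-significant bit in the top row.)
Codeword c = d · G (mod 2), d = 00011101100001010111100111:
  c[0] = d·G[:,0] = (00011101100001010111100111)·(11011010101101010101010101) mod 2 = 0+0+0+1+1+0+0+0+1+0+0+0+0+1+0+1+0+1+0+1+0+0+0+1+0+1 mod 2 = 1
  c[1] = d·G[:,1] = (00011101100001010111100111)·(10110110011011001100110011) mod 2 = 0+0+0+1+0+1+0+0+0+0+0+0+0+1+0+0+0+1+0+0+1+0+0+0+1+1 mod 2 = 1
  c[2] = d·G[:,2] = (00011101100001010111100111)·(10000000000000000000000000) mod 2 = 0+0+0+0+0+0+0+0+0+0+0+0+0+0+0+0+0+0+0+0+0+0+0+0+0+0 mod 2 = 0
  c[3] = d·G[:,3] = (00011101100001010111100111)·(01110001111000111100001111) mod 2 = 0+0+0+1+0+0+0+1+1+0+0+0+0+0+0+1+0+1+0+0+0+0+0+1+1+1 mod 2 = 0
  c[4] = d·G[:,4] = (00011101100001010111100111)·(01000000000000000000000000) mod 2 = 0+0+0+0+0+0+0+0+0+0+0+0+0+0+0+0+0+0+0+0+0+0+0+0+0+0 mod 2 = 0
  c[5] = d·G[:,5] = (00011101100001010111100111)·(00100000000000000000000000) mod 2 = 0+0+0+0+0+0+0+0+0+0+0+0+0+0+0+0+0+0+0+0+0+0+0+0+0+0 mod 2 = 0
  c[6] = d·G[:,6] = (00011101100001010111100111)·(00010000000000000000000000) mod 2 = 0+0+0+1+0+0+0+0+0+0+0+0+0+0+0+0+0+0+0+0+0+0+0+0+0+0 mod 2 = 1
  c[7] = d·G[:,7] = (00011101100001010111100111)·(00001111111000000011111111) mod 2 = 0+0+0+0+1+1+0+1+1+0+0+0+0+0+0+0+0+0+1+1+1+0+0+1+1+1 mod 2 = 0
  c[8] = d·G[:,8] = (00011101100001010111100111)·(00001000000000000000000000) mod 2 = 0+0+0+0+1+0+0+0+0+0+0+0+0+0+0+0+0+0+0+0+0+0+0+0+0+0 mod 2 = 1
  c[9] = d·G[:,9] = (00011101100001010111100111)·(00000100000000000000000000) mod 2 = 0+0+0+0+0+1+0+0+0+0+0+0+0+0+0+0+0+0+0+0+0+0+0+0+0+0 mod 2 = 1
  c[10] = d·G[:,10] = (00011101100001010111100111)·(00000010000000000000000000) mod 2 = 0+0+0+0+0+0+0+0+0+0+0+0+0+0+0+0+0+0+0+0+0+0+0+0+0+0 mod 2 = 0
  c[11] = d·G[:,11] = (00011101100001010111100111)·(00000001000000000000000000) mod 2 = 0+0+0+0+0+0+0+1+0+0+0+0+0+0+0+0+0+0+0+0+0+0+0+0+0+0 mod 2 = 1
  c[12] = d·G[:,12] = (00011101100001010111100111)·(00000000100000000000000000) mod 2 = 0+0+0+0+0+0+0+0+1+0+0+0+0+0+0+0+0+0+0+0+0+0+0+0+0+0 mod 2 = 1
  c[13] = d·G[:,13] = (00011101100001010111100111)·(00000000010000000000000000) mod 2 = 0+0+0+0+0+0+0+0+0+0+0+0+0+0+0+0+0+0+0+0+0+0+0+0+0+0 mod 2 = 0
  c[14] = d·G[:,14] = (00011101100001010111100111)·(00000000001000000000000000) mod 2 = 0+0+0+0+0+0+0+0+0+0+0+0+0+0+0+0+0+0+0+0+0+0+0+0+0+0 mod 2 = 0
  c[15] = d·G[:,15] = (00011101100001010111100111)·(00000000000111111111111111) mod 2 = 0+0+0+0+0+0+0+0+0+0+0+0+0+1+0+1+0+1+1+1+1+0+0+1+1+1 mod 2 = 1
  c[16] = d·G[:,16] = (00011101100001010111100111)·(00000000000100000000000000) mod 2 = 0+0+0+0+0+0+0+0+0+0+0+0+0+0+0+0+0+0+0+0+0+0+0+0+0+0 mod 2 = 0
  c[17] = d·G[:,17] = (00011101100001010111100111)·(00000000000010000000000000) mod 2 = 0+0+0+0+0+0+0+0+0+0+0+0+0+0+0+0+0+0+0+0+0+0+0+0+0+0 mod 2 = 0
  c[18] = d·G[:,18] = (00011101100001010111100111)·(00000000000001000000000000) mod 2 = 0+0+0+0+0+0+0+0+0+0+0+0+0+1+0+0+0+0+0+0+0+0+0+0+0+0 mod 2 = 1
  c[19] = d·G[:,19] = (00011101100001010111100111)·(00000000000000100000000000) mod 2 = 0+0+0+0+0+0+0+0+0+0+0+0+0+0+0+0+0+0+0+0+0+0+0+0+0+0 mod 2 = 0
  c[20] = d·G[:,20] = (00011101100001010111100111)·(00000000000000010000000000) mod 2 = 0+0+0+0+0+0+0+0+0+0+0+0+0+0+0+1+0+0+0+0+0+0+0+0+0+0 mod 2 = 1
  c[21] = d·G[:,21] = (00011101100001010111100111)·(00000000000000001000000000) mod 2 = 0+0+0+0+0+0+0+0+0+0+0+0+0+0+0+0+0+0+0+0+0+0+0+0+0+0 mod 2 = 0
  c[22] = d·G[:,22] = (00011101100001010111100111)·(00000000000000000100000000) mod 2 = 0+0+0+0+0+0+0+0+0+0+0+0+0+0+0+0+0+1+0+0+0+0+0+0+0+0 mod 2 = 1
  c[23] = d·G[:,23] = (00011101100001010111100111)·(00000000000000000010000000) mod 2 = 0+0+0+0+0+0+0+0+0+0+0+0+0+0+0+0+0+0+1+0+0+0+0+0+0+0 mod 2 = 1
  c[24] = d·G[:,24] = (00011101100001010111100111)·(00000000000000000001000000) mod 2 = 0+0+0+0+0+0+0+0+0+0+0+0+0+0+0+0+0+0+0+1+0+0+0+0+0+0 mod 2 = 1
  c[25] = d·G[:,25] = (00011101100001010111100111)·(00000000000000000000100000) mod 2 = 0+0+0+0+0+0+0+0+0+0+0+0+0+0+0+0+0+0+0+0+1+0+0+0+0+0 mod 2 = 1
  c[26] = d·G[:,26] = (00011101100001010111100111)·(00000000000000000000010000) mod 2 = 0+0+0+0+0+0+0+0+0+0+0+0+0+0+0+0+0+0+0+0+0+0+0+0+0+0 mod 2 = 0
  c[27] = d·G[:,27] = (00011101100001010111100111)·(00000000000000000000001000) mod 2 = 0+0+0+0+0+0+0+0+0+0+0+0+0+0+0+0+0+0+0+0+0+0+0+0+0+0 mod 2 = 0
  c[28] = d·G[:,28] = (00011101100001010111100111)·(00000000000000000000000100) mod 2 = 0+0+0+0+0+0+0+0+0+0+0+0+0+0+0+0+0+0+0+0+0+0+0+1+0+0 mod 2 = 1
  c[29] = d·G[:,29] = (00011101100001010111100111)·(00000000000000000000000010) mod 2 = 0+0+0+0+0+0+0+0+0+0+0+0+0+0+0+0+0+0+0+0+0+0+0+0+1+0 mod 2 = 1
  c[30] = d·G[:,30] = (00011101100001010111100111)·(00000000000000000000000001) mod 2 = 0+0+0+0+0+0+0+0+0+0+0+0+0+0+0+0+0+0+0+0+0+0+0+0+0+1 mod 2 = 1
Codeword = 1100001011011001001010111100111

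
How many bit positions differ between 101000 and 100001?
XOR = 001001, count of 1s = 2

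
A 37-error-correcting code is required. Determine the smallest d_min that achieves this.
Correcting t errors requires d_min ≥ 2t + 1 = 2·37 + 1 = 75.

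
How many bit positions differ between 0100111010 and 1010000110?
XOR = 1110111100, count of 1s = 7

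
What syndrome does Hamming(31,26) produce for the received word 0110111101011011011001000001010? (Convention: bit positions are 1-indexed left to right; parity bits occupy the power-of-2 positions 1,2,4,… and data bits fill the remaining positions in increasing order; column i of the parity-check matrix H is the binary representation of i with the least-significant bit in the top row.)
Syndrome s = H · r^T (mod 2), r = 0110111101011011011001000001010:
  s[0] = (1010101010101010101010101010101)·(0110111101011011011001000001010) mod 2 = 0+0+1+0+1+0+1+0+0+0+0+0+1+0+1+0+0+0+1+0+0+0+0+0+0+0+0+0+0+0+0 mod 2 = 0
  s[1] = (0110011001100110011001100110011)·(0110111101011011011001000001010) mod 2 = 0+1+1+0+0+1+1+0+0+1+0+0+0+0+1+0+0+1+1+0+0+1+0+0+0+0+0+0+0+1+0 mod 2 = 0
  s[2] = (0001111000011110000111100001111)·(0110111101011011011001000001010) mod 2 = 0+0+0+0+1+1+1+0+0+0+0+1+1+0+1+0+0+0+0+0+0+1+0+0+0+0+0+1+0+1+0 mod 2 = 1
  s[3] = (0000000111111110000000011111111)·(0110111101011011011001000001010) mod 2 = 0+0+0+0+0+0+0+1+0+1+0+1+1+0+1+0+0+0+0+0+0+0+0+0+0+0+0+1+0+1+0 mod 2 = 1
  s[4] = (0000000000000001111111111111111)·(0110111101011011011001000001010) mod 2 = 0+0+0+0+0+0+0+0+0+0+0+0+0+0+0+1+0+1+1+0+0+1+0+0+0+0+0+1+0+1+0 mod 2 = 0
Syndrome = 00110
Non-zero syndrome: error at position 12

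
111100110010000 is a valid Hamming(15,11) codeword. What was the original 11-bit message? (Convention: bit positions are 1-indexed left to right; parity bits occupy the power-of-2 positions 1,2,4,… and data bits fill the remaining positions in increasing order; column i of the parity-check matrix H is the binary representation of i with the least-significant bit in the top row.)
Parity bits occupy power-of-2 positions; data bits are at positions {3,5,6,7,9,10,11,12,13,14,15} (1-indexed).
Extract: c[3]=1 c[5]=0 c[6]=0 c[7]=1 c[9]=0 c[10]=0 c[11]=1 c[12]=0 c[13]=0 c[14]=0 c[15]=0
Data = 10010010000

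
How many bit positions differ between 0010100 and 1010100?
XOR = 1000000, count of 1s = 1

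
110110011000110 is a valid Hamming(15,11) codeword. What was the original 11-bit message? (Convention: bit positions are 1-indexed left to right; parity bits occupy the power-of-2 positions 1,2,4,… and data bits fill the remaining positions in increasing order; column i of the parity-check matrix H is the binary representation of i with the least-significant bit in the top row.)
Parity bits occupy power-of-2 positions; data bits are at positions {3,5,6,7,9,10,11,12,13,14,15} (1-indexed).
Extract: c[3]=0 c[5]=1 c[6]=0 c[7]=0 c[9]=1 c[10]=0 c[11]=0 c[12]=0 c[13]=1 c[14]=1 c[15]=0
Data = 01001000110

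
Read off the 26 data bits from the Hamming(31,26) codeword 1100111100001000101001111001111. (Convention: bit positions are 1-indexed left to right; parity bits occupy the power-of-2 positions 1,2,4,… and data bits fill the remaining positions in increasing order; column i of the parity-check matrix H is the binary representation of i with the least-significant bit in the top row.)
Parity bits occupy power-of-2 positions; data bits are at positions {3,5,6,7,9,10,11,12,13,14,15,17,18,19,20,21,22,23,24,25,26,27,28,29,30,31} (1-indexed).
Extract: c[3]=0 c[5]=1 c[6]=1 c[7]=1 c[9]=0 c[10]=0 c[11]=0 c[12]=0 c[13]=1 c[14]=0 c[15]=0 c[17]=1 c[18]=0 c[19]=1 c[20]=0 c[21]=0 c[22]=1 c[23]=1 c[24]=1 c[25]=1 c[26]=0 c[27]=0 c[28]=1 c[29]=1 c[30]=1 c[31]=1
Data = 01110000100101001111001111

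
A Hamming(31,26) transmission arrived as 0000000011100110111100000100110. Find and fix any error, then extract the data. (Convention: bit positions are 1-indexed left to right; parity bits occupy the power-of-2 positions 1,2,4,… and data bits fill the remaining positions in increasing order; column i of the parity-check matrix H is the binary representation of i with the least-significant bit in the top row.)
Syndrome s = H · r^T (mod 2), r = 0000000011100110111100000100110:
  s[0] = (1010101010101010101010101010101)·(0000000011100110111100000100110) mod 2 = 0+0+0+0+0+0+0+0+1+0+1+0+0+0+1+0+1+0+1+0+0+0+0+0+0+0+0+0+1+0+0 mod 2 = 0
  s[1] = (0110011001100110011001100110011)·(0000000011100110111100000100110) mod 2 = 0+0+0+0+0+0+0+0+0+1+1+0+0+1+1+0+0+1+1+0+0+0+0+0+0+1+0+0+0+1+0 mod 2 = 0
  s[2] = (0001111000011110000111100001111)·(0000000011100110111100000100110) mod 2 = 0+0+0+0+0+0+0+0+0+0+0+0+0+1+1+0+0+0+0+1+0+0+0+0+0+0+0+0+1+1+0 mod 2 = 1
  s[3] = (0000000111111110000000011111111)·(0000000011100110111100000100110) mod 2 = 0+0+0+0+0+0+0+0+1+1+1+0+0+1+1+0+0+0+0+0+0+0+0+0+0+1+0+0+1+1+0 mod 2 = 0
  s[4] = (0000000000000001111111111111111)·(0000000011100110111100000100110) mod 2 = 0+0+0+0+0+0+0+0+0+0+0+0+0+0+0+0+1+1+1+1+0+0+0+0+0+1+0+0+1+1+0 mod 2 = 1
Syndrome = 00101
Column 20 of H equals this syndrome → error at bit 20 (1-indexed).
Flip bit 20: 0000000011100110111100000100110 → 0000000011100110111000000100110
Extract data bits at positions {3,5,6,7,9,10,11,12,13,14,15,17,18,19,20,21,22,23,24,25,26,27,28,29,30,31}: 00001110011111000000100110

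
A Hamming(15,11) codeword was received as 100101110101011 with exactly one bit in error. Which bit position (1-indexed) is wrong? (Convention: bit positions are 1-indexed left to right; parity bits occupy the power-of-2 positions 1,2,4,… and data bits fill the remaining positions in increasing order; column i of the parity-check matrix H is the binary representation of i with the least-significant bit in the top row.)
Syndrome s = H · r^T (mod 2), r = 100101110101011:
  s[0] = (101010101010101)·(100101110101011) mod 2 = 1+0+0+0+0+0+1+0+0+0+0+0+0+0+1 mod 2 = 1
  s[1] = (011001100110011)·(100101110101011) mod 2 = 0+0+0+0+0+1+1+0+0+1+0+0+0+1+1 mod 2 = 1
  s[2] = (000111100001111)·(100101110101011) mod 2 = 0+0+0+1+0+1+1+0+0+0+0+1+0+1+1 mod 2 = 0
  s[3] = (000000011111111)·(100101110101011) mod 2 = 0+0+0+0+0+0+0+1+0+1+0+1+0+1+1 mod 2 = 1
Syndrome = 1101
Column i of H is the binary representation of i, so the syndrome is the binary index of the flipped bit.
Read s = 1101 with s[0] as LSB: 1·2^0 + 1·2^1 + 0·2^2 + 1·2^3 = 11.
Error is at bit position 11.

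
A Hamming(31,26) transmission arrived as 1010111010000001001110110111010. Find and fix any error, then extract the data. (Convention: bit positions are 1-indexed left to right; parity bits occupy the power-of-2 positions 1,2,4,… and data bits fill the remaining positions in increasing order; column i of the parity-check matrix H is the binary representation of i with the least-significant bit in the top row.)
Syndrome s = H · r^T (mod 2), r = 1010111010000001001110110111010:
  s[0] = (1010101010101010101010101010101)·(1010111010000001001110110111010) mod 2 = 1+0+1+0+1+0+1+0+1+0+0+0+0+0+0+0+0+0+1+0+1+0+1+0+0+0+1+0+0+0+0 mod 2 = 1
  s[1] = (0110011001100110011001100110011)·(1010111010000001001110110111010) mod 2 = 0+0+1+0+0+1+1+0+0+0+0+0+0+0+0+0+0+0+1+0+0+0+1+0+0+1+1+0+0+1+0 mod 2 = 0
  s[2] = (0001111000011110000111100001111)·(1010111010000001001110110111010) mod 2 = 0+0+0+0+1+1+1+0+0+0+0+0+0+0+0+0+0+0+0+1+1+0+1+0+0+0+0+1+0+1+0 mod 2 = 0
  s[3] = (0000000111111110000000011111111)·(1010111010000001001110110111010) mod 2 = 0+0+0+0+0+0+0+0+1+0+0+0+0+0+0+0+0+0+0+0+0+0+0+1+0+1+1+1+0+1+0 mod 2 = 0
  s[4] = (0000000000000001111111111111111)·(1010111010000001001110110111010) mod 2 = 0+0+0+0+0+0+0+0+0+0+0+0+0+0+0+1+0+0+1+1+1+0+1+1+0+1+1+1+0+1+0 mod 2 = 0
Syndrome = 10000
Column 1 of H equals this syndrome → error at bit 1 (1-indexed).
Flip bit 1: 1010111010000001001110110111010 → 0010111010000001001110110111010
Extract data bits at positions {3,5,6,7,9,10,11,12,13,14,15,17,18,19,20,21,22,23,24,25,26,27,28,29,30,31}: 11111000000001110110111010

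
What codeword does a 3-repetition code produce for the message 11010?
Repeat each bit 3× and concatenate:
1→111  1→111  0→000  1→111  0→000
Codeword = 111111000111000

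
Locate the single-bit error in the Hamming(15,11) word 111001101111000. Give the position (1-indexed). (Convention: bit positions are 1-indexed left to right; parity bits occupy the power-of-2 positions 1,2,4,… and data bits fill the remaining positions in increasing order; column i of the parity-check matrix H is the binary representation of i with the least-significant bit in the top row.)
Syndrome s = H · r^T (mod 2), r = 111001101111000:
  s[0] = (101010101010101)·(111001101111000) mod 2 = 1+0+1+0+0+0+1+0+1+0+1+0+0+0+0 mod 2 = 1
  s[1] = (011001100110011)·(111001101111000) mod 2 = 0+1+1+0+0+1+1+0+0+1+1+0+0+0+0 mod 2 = 0
  s[2] = (000111100001111)·(111001101111000) mod 2 = 0+0+0+0+0+1+1+0+0+0+0+1+0+0+0 mod 2 = 1
  s[3] = (000000011111111)·(111001101111000) mod 2 = 0+0+0+0+0+0+0+0+1+1+1+1+0+0+0 mod 2 = 0
Syndrome = 1010
Column i of H is the binary representation of i, so the syndrome is the binary index of the flipped bit.
Read s = 1010 with s[0] as LSB: 1·2^0 + 0·2^1 + 1·2^2 + 0·2^3 = 5.
Error is at bit position 5.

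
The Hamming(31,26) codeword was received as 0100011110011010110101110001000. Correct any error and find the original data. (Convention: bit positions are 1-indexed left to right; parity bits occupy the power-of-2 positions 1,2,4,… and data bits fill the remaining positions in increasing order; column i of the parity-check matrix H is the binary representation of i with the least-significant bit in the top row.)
Syndrome s = H · r^T (mod 2), r = 0100011110011010110101110001000:
  s[0] = (1010101010101010101010101010101)·(0100011110011010110101110001000) mod 2 = 0+0+0+0+0+0+1+0+1+0+0+0+1+0+1+0+1+0+0+0+0+0+1+0+0+0+0+0+0+0+0 mod 2 = 0
  s[1] = (0110011001100110011001100110011)·(0100011110011010110101110001000) mod 2 = 0+1+0+0+0+1+1+0+0+0+0+0+0+0+1+0+0+1+0+0+0+1+1+0+0+0+0+0+0+0+0 mod 2 = 1
  s[2] = (0001111000011110000111100001111)·(0100011110011010110101110001000) mod 2 = 0+0+0+0+0+1+1+0+0+0+0+1+1+0+1+0+0+0+0+1+0+1+1+0+0+0+0+1+0+0+0 mod 2 = 1
  s[3] = (0000000111111110000000011111111)·(0100011110011010110101110001000) mod 2 = 0+0+0+0+0+0+0+1+1+0+0+1+1+0+1+0+0+0+0+0+0+0+0+1+0+0+0+1+0+0+0 mod 2 = 1
  s[4] = (0000000000000001111111111111111)·(0100011110011010110101110001000) mod 2 = 0+0+0+0+0+0+0+0+0+0+0+0+0+0+0+0+1+1+0+1+0+1+1+1+0+0+0+1+0+0+0 mod 2 = 1
Syndrome = 01111
Column 30 of H equals this syndrome → error at bit 30 (1-indexed).
Flip bit 30: 0100011110011010110101110001000 → 0100011110011010110101110001010
Extract data bits at positions {3,5,6,7,9,10,11,12,13,14,15,17,18,19,20,21,22,23,24,25,26,27,28,29,30,31}: 00111001101110101110001010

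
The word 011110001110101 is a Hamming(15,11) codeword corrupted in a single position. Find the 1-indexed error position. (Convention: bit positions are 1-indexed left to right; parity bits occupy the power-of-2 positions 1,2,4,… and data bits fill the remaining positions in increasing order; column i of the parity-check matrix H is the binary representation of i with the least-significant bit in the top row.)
Syndrome s = H · r^T (mod 2), r = 011110001110101:
  s[0] = (101010101010101)·(011110001110101) mod 2 = 0+0+1+0+1+0+0+0+1+0+1+0+1+0+1 mod 2 = 0
  s[1] = (011001100110011)·(011110001110101) mod 2 = 0+1+1+0+0+0+0+0+0+1+1+0+0+0+1 mod 2 = 1
  s[2] = (000111100001111)·(011110001110101) mod 2 = 0+0+0+1+1+0+0+0+0+0+0+0+1+0+1 mod 2 = 0
  s[3] = (000000011111111)·(011110001110101) mod 2 = 0+0+0+0+0+0+0+0+1+1+1+0+1+0+1 mod 2 = 1
Syndrome = 0101
Column i of H is the binary representation of i, so the syndrome is the binary index of the flipped bit.
Read s = 0101 with s[0] as LSB: 0·2^0 + 1·2^1 + 0·2^2 + 1·2^3 = 10.
Error is at bit position 10.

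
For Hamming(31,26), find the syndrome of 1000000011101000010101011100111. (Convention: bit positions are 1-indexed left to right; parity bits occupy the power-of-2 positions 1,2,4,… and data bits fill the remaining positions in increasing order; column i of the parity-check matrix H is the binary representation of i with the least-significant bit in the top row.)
Syndrome s = H · r^T (mod 2), r = 1000000011101000010101011100111:
  s[0] = (1010101010101010101010101010101)·(1000000011101000010101011100111) mod 2 = 1+0+0+0+0+0+0+0+1+0+1+0+1+0+0+0+0+0+0+0+0+0+0+0+1+0+0+0+1+0+1 mod 2 = 1
  s[1] = (0110011001100110011001100110011)·(1000000011101000010101011100111) mod 2 = 0+0+0+0+0+0+0+0+0+1+1+0+0+0+0+0+0+1+0+0+0+1+0+0+0+1+0+0+0+1+1 mod 2 = 1
  s[2] = (0001111000011110000111100001111)·(1000000011101000010101011100111) mod 2 = 0+0+0+0+0+0+0+0+0+0+0+0+1+0+0+0+0+0+0+1+0+1+0+0+0+0+0+0+1+1+1 mod 2 = 0
  s[3] = (0000000111111110000000011111111)·(1000000011101000010101011100111) mod 2 = 0+0+0+0+0+0+0+0+1+1+1+0+1+0+0+0+0+0+0+0+0+0+0+1+1+1+0+0+1+1+1 mod 2 = 0
  s[4] = (0000000000000001111111111111111)·(1000000011101000010101011100111) mod 2 = 0+0+0+0+0+0+0+0+0+0+0+0+0+0+0+0+0+1+0+1+0+1+0+1+1+1+0+0+1+1+1 mod 2 = 1
Syndrome = 11001
Non-zero syndrome: error at position 19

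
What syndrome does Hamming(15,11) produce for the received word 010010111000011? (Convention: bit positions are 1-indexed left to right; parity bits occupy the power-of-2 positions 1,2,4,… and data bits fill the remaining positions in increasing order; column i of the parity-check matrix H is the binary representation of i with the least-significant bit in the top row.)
Syndrome s = H · r^T (mod 2), r = 010010111000011:
  s[0] = (101010101010101)·(010010111000011) mod 2 = 0+0+0+0+1+0+1+0+1+0+0+0+0+0+1 mod 2 = 0
  s[1] = (011001100110011)·(010010111000011) mod 2 = 0+1+0+0+0+0+1+0+0+0+0+0+0+1+1 mod 2 = 0
  s[2] = (000111100001111)·(010010111000011) mod 2 = 0+0+0+0+1+0+1+0+0+0+0+0+0+1+1 mod 2 = 0
  s[3] = (000000011111111)·(010010111000011) mod 2 = 0+0+0+0+0+0+0+1+1+0+0+0+0+1+1 mod 2 = 0
Syndrome = 0000
s = 0: no error detected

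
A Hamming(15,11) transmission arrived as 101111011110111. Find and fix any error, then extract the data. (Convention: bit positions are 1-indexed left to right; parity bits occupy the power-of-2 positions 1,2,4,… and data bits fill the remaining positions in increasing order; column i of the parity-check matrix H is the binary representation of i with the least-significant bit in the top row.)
Syndrome s = H · r^T (mod 2), r = 101111011110111:
  s[0] = (101010101010101)·(101111011110111) mod 2 = 1+0+1+0+1+0+0+0+1+0+1+0+1+0+1 mod 2 = 1
  s[1] = (011001100110011)·(101111011110111) mod 2 = 0+0+1+0+0+1+0+0+0+1+1+0+0+1+1 mod 2 = 0
  s[2] = (000111100001111)·(101111011110111) mod 2 = 0+0+0+1+1+1+0+0+0+0+0+0+1+1+1 mod 2 = 0
  s[3] = (000000011111111)·(101111011110111) mod 2 = 0+0+0+0+0+0+0+1+1+1+1+0+1+1+1 mod 2 = 1
Syndrome = 1001
Column 9 of H equals this syndrome → error at bit 9 (1-indexed).
Flip bit 9: 101111011110111 → 101111010110111
Extract data bits at positions {3,5,6,7,9,10,11,12,13,14,15}: 11100110111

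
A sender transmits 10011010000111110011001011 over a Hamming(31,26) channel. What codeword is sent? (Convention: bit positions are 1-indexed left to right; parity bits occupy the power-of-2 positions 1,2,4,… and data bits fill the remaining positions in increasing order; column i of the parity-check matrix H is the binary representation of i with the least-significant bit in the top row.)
Codeword c = d · G (mod 2), d = 10011010000111110011001011:
  c[0] = d·G[:,0] = (10011010000111110011001011)·(11011010101101010101010101) mod 2 = 1+0+0+1+1+0+1+0+0+0+0+1+0+1+0+1+0+0+0+1+0+0+0+0+0+1 mod 2 = 1
  c[1] = d·G[:,1] = (10011010000111110011001011)·(10110110011011001100110011) mod 2 = 1+0+0+1+0+0+1+0+0+0+0+0+1+1+0+0+0+0+0+0+0+0+0+0+1+1 mod 2 = 1
  c[2] = d·G[:,2] = (10011010000111110011001011)·(10000000000000000000000000) mod 2 = 1+0+0+0+0+0+0+0+0+0+0+0+0+0+0+0+0+0+0+0+0+0+0+0+0+0 mod 2 = 1
  c[3] = d·G[:,3] = (10011010000111110011001011)·(01110001111000111100001111) mod 2 = 0+0+0+1+0+0+0+0+0+0+0+0+0+0+1+1+0+0+0+0+0+0+1+0+1+1 mod 2 = 0
  c[4] = d·G[:,4] = (10011010000111110011001011)·(01000000000000000000000000) mod 2 = 0+0+0+0+0+0+0+0+0+0+0+0+0+0+0+0+0+0+0+0+0+0+0+0+0+0 mod 2 = 0
  c[5] = d·G[:,5] = (10011010000111110011001011)·(00100000000000000000000000) mod 2 = 0+0+0+0+0+0+0+0+0+0+0+0+0+0+0+0+0+0+0+0+0+0+0+0+0+0 mod 2 = 0
  c[6] = d·G[:,6] = (10011010000111110011001011)·(00010000000000000000000000) mod 2 = 0+0+0+1+0+0+0+0+0+0+0+0+0+0+0+0+0+0+0+0+0+0+0+0+0+0 mod 2 = 1
  c[7] = d·G[:,7] = (10011010000111110011001011)·(00001111111000000011111111) mod 2 = 0+0+0+0+1+0+1+0+0+0+0+0+0+0+0+0+0+0+1+1+0+0+1+0+1+1 mod 2 = 1
  c[8] = d·G[:,8] = (10011010000111110011001011)·(00001000000000000000000000) mod 2 = 0+0+0+0+1+0+0+0+0+0+0+0+0+0+0+0+0+0+0+0+0+0+0+0+0+0 mod 2 = 1
  c[9] = d·G[:,9] = (10011010000111110011001011)·(00000100000000000000000000) mod 2 = 0+0+0+0+0+0+0+0+0+0+0+0+0+0+0+0+0+0+0+0+0+0+0+0+0+0 mod 2 = 0
  c[10] = d·G[:,10] = (10011010000111110011001011)·(00000010000000000000000000) mod 2 = 0+0+0+0+0+0+1+0+0+0+0+0+0+0+0+0+0+0+0+0+0+0+0+0+0+0 mod 2 = 1
  c[11] = d·G[:,11] = (10011010000111110011001011)·(00000001000000000000000000) mod 2 = 0+0+0+0+0+0+0+0+0+0+0+0+0+0+0+0+0+0+0+0+0+0+0+0+0+0 mod 2 = 0
  c[12] = d·G[:,12] = (10011010000111110011001011)·(00000000100000000000000000) mod 2 = 0+0+0+0+0+0+0+0+0+0+0+0+0+0+0+0+0+0+0+0+0+0+0+0+0+0 mod 2 = 0
  c[13] = d·G[:,13] = (10011010000111110011001011)·(00000000010000000000000000) mod 2 = 0+0+0+0+0+0+0+0+0+0+0+0+0+0+0+0+0+0+0+0+0+0+0+0+0+0 mod 2 = 0
  c[14] = d·G[:,14] = (10011010000111110011001011)·(00000000001000000000000000) mod 2 = 0+0+0+0+0+0+0+0+0+0+0+0+0+0+0+0+0+0+0+0+0+0+0+0+0+0 mod 2 = 0
  c[15] = d·G[:,15] = (10011010000111110011001011)·(00000000000111111111111111) mod 2 = 0+0+0+0+0+0+0+0+0+0+0+1+1+1+1+1+0+0+1+1+0+0+1+0+1+1 mod 2 = 0
  c[16] = d·G[:,16] = (10011010000111110011001011)·(00000000000100000000000000) mod 2 = 0+0+0+0+0+0+0+0+0+0+0+1+0+0+0+0+0+0+0+0+0+0+0+0+0+0 mod 2 = 1
  c[17] = d·G[:,17] = (10011010000111110011001011)·(00000000000010000000000000) mod 2 = 0+0+0+0+0+0+0+0+0+0+0+0+1+0+0+0+0+0+0+0+0+0+0+0+0+0 mod 2 = 1
  c[18] = d·G[:,18] = (10011010000111110011001011)·(00000000000001000000000000) mod 2 = 0+0+0+0+0+0+0+0+0+0+0+0+0+1+0+0+0+0+0+0+0+0+0+0+0+0 mod 2 = 1
  c[19] = d·G[:,19] = (10011010000111110011001011)·(00000000000000100000000000) mod 2 = 0+0+0+0+0+0+0+0+0+0+0+0+0+0+1+0+0+0+0+0+0+0+0+0+0+0 mod 2 = 1
  c[20] = d·G[:,20] = (10011010000111110011001011)·(00000000000000010000000000) mod 2 = 0+0+0+0+0+0+0+0+0+0+0+0+0+0+0+1+0+0+0+0+0+0+0+0+0+0 mod 2 = 1
  c[21] = d·G[:,21] = (10011010000111110011001011)·(00000000000000001000000000) mod 2 = 0+0+0+0+0+0+0+0+0+0+0+0+0+0+0+0+0+0+0+0+0+0+0+0+0+0 mod 2 = 0
  c[22] = d·G[:,22] = (10011010000111110011001011)·(00000000000000000100000000) mod 2 = 0+0+0+0+0+0+0+0+0+0+0+0+0+0+0+0+0+0+0+0+0+0+0+0+0+0 mod 2 = 0
  c[23] = d·G[:,23] = (10011010000111110011001011)·(00000000000000000010000000) mod 2 = 0+0+0+0+0+0+0+0+0+0+0+0+0+0+0+0+0+0+1+0+0+0+0+0+0+0 mod 2 = 1
  c[24] = d·G[:,24] = (10011010000111110011001011)·(00000000000000000001000000) mod 2 = 0+0+0+0+0+0+0+0+0+0+0+0+0+0+0+0+0+0+0+1+0+0+0+0+0+0 mod 2 = 1
  c[25] = d·G[:,25] = (10011010000111110011001011)·(00000000000000000000100000) mod 2 = 0+0+0+0+0+0+0+0+0+0+0+0+0+0+0+0+0+0+0+0+0+0+0+0+0+0 mod 2 = 0
  c[26] = d·G[:,26] = (10011010000111110011001011)·(00000000000000000000010000) mod 2 = 0+0+0+0+0+0+0+0+0+0+0+0+0+0+0+0+0+0+0+0+0+0+0+0+0+0 mod 2 = 0
  c[27] = d·G[:,27] = (10011010000111110011001011)·(00000000000000000000001000) mod 2 = 0+0+0+0+0+0+0+0+0+0+0+0+0+0+0+0+0+0+0+0+0+0+1+0+0+0 mod 2 = 1
  c[28] = d·G[:,28] = (10011010000111110011001011)·(00000000000000000000000100) mod 2 = 0+0+0+0+0+0+0+0+0+0+0+0+0+0+0+0+0+0+0+0+0+0+0+0+0+0 mod 2 = 0
  c[29] = d·G[:,29] = (10011010000111110011001011)·(00000000000000000000000010) mod 2 = 0+0+0+0+0+0+0+0+0+0+0+0+0+0+0+0+0+0+0+0+0+0+0+0+1+0 mod 2 = 1
  c[30] = d·G[:,30] = (10011010000111110011001011)·(00000000000000000000000001) mod 2 = 0+0+0+0+0+0+0+0+0+0+0+0+0+0+0+0+0+0+0+0+0+0+0+0+0+1 mod 2 = 1
Codeword = 1110001110100000111110011001011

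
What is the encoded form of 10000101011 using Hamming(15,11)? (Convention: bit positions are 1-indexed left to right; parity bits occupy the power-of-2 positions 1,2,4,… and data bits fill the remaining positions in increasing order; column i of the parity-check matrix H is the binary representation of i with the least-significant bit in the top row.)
Codeword c = d · G (mod 2), d = 10000101011:
  c[0] = d·G[:,0] = (10000101011)·(11011010101) mod 2 = 1+0+0+0+0+0+0+0+0+0+1 mod 2 = 0
  c[1] = d·G[:,1] = (10000101011)·(10110110011) mod 2 = 1+0+0+0+0+1+0+0+0+1+1 mod 2 = 0
  c[2] = d·G[:,2] = (10000101011)·(10000000000) mod 2 = 1+0+0+0+0+0+0+0+0+0+0 mod 2 = 1
  c[3] = d·G[:,3] = (10000101011)·(01110001111) mod 2 = 0+0+0+0+0+0+0+1+0+1+1 mod 2 = 1
  c[4] = d·G[:,4] = (10000101011)·(01000000000) mod 2 = 0+0+0+0+0+0+0+0+0+0+0 mod 2 = 0
  c[5] = d·G[:,5] = (10000101011)·(00100000000) mod 2 = 0+0+0+0+0+0+0+0+0+0+0 mod 2 = 0
  c[6] = d·G[:,6] = (10000101011)·(00010000000) mod 2 = 0+0+0+0+0+0+0+0+0+0+0 mod 2 = 0
  c[7] = d·G[:,7] = (10000101011)·(00001111111) mod 2 = 0+0+0+0+0+1+0+1+0+1+1 mod 2 = 0
  c[8] = d·G[:,8] = (10000101011)·(00001000000) mod 2 = 0+0+0+0+0+0+0+0+0+0+0 mod 2 = 0
  c[9] = d·G[:,9] = (10000101011)·(00000100000) mod 2 = 0+0+0+0+0+1+0+0+0+0+0 mod 2 = 1
  c[10] = d·G[:,10] = (10000101011)·(00000010000) mod 2 = 0+0+0+0+0+0+0+0+0+0+0 mod 2 = 0
  c[11] = d·G[:,11] = (10000101011)·(00000001000) mod 2 = 0+0+0+0+0+0+0+1+0+0+0 mod 2 = 1
  c[12] = d·G[:,12] = (10000101011)·(00000000100) mod 2 = 0+0+0+0+0+0+0+0+0+0+0 mod 2 = 0
  c[13] = d·G[:,13] = (10000101011)·(00000000010) mod 2 = 0+0+0+0+0+0+0+0+0+1+0 mod 2 = 1
  c[14] = d·G[:,14] = (10000101011)·(00000000001) mod 2 = 0+0+0+0+0+0+0+0+0+0+1 mod 2 = 1
Codeword = 001100000101011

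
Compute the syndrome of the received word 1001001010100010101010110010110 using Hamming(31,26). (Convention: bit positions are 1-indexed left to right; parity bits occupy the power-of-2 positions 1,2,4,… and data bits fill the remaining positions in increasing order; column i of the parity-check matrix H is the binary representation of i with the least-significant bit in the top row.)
Syndrome s = H · r^T (mod 2), r = 1001001010100010101010110010110:
  s[0] = (1010101010101010101010101010101)·(1001001010100010101010110010110) mod 2 = 1+0+0+0+0+0+1+0+1+0+1+0+0+0+1+0+1+0+1+0+1+0+1+0+0+0+1+0+1+0+0 mod 2 = 1
  s[1] = (0110011001100110011001100110011)·(1001001010100010101010110010110) mod 2 = 0+0+0+0+0+0+1+0+0+0+1+0+0+0+1+0+0+0+1+0+0+0+1+0+0+0+1+0+0+1+0 mod 2 = 1
  s[2] = (0001111000011110000111100001111)·(1001001010100010101010110010110) mod 2 = 0+0+0+1+0+0+1+0+0+0+0+0+0+0+1+0+0+0+0+0+1+0+1+0+0+0+0+0+1+1+0 mod 2 = 1
  s[3] = (0000000111111110000000011111111)·(1001001010100010101010110010110) mod 2 = 0+0+0+0+0+0+0+0+1+0+1+0+0+0+1+0+0+0+0+0+0+0+0+1+0+0+1+0+1+1+0 mod 2 = 1
  s[4] = (0000000000000001111111111111111)·(1001001010100010101010110010110) mod 2 = 0+0+0+0+0+0+0+0+0+0+0+0+0+0+0+0+1+0+1+0+1+0+1+1+0+0+1+0+1+1+0 mod 2 = 0
Syndrome = 11110
Non-zero syndrome: error at position 15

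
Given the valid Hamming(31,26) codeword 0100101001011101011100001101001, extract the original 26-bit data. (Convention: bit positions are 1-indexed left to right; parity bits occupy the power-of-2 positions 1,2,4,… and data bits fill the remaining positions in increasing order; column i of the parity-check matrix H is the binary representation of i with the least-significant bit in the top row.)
Parity bits occupy power-of-2 positions; data bits are at positions {3,5,6,7,9,10,11,12,13,14,15,17,18,19,20,21,22,23,24,25,26,27,28,29,30,31} (1-indexed).
Extract: c[3]=0 c[5]=1 c[6]=0 c[7]=1 c[9]=0 c[10]=1 c[11]=0 c[12]=1 c[13]=1 c[14]=1 c[15]=0 c[17]=0 c[18]=1 c[19]=1 c[20]=1 c[21]=0 c[22]=0 c[23]=0 c[24]=0 c[25]=1 c[26]=1 c[27]=0 c[28]=1 c[29]=0 c[30]=0 c[31]=1
Data = 01010101110011100001101001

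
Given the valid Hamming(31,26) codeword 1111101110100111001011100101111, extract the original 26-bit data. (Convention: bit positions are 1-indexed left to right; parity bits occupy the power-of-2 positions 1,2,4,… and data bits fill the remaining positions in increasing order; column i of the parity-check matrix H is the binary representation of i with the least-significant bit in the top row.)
Parity bits occupy power-of-2 positions; data bits are at positions {3,5,6,7,9,10,11,12,13,14,15,17,18,19,20,21,22,23,24,25,26,27,28,29,30,31} (1-indexed).
Extract: c[3]=1 c[5]=1 c[6]=0 c[7]=1 c[9]=1 c[10]=0 c[11]=1 c[12]=0 c[13]=0 c[14]=1 c[15]=1 c[17]=0 c[18]=0 c[19]=1 c[20]=0 c[21]=1 c[22]=1 c[23]=1 c[24]=0 c[25]=0 c[26]=1 c[27]=0 c[28]=1 c[29]=1 c[30]=1 c[31]=1
Data = 11011010011001011100101111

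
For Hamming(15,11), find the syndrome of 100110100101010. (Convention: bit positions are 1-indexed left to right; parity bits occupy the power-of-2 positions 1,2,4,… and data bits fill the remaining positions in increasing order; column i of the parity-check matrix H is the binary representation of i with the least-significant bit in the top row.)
Syndrome s = H · r^T (mod 2), r = 100110100101010:
  s[0] = (101010101010101)·(100110100101010) mod 2 = 1+0+0+0+1+0+1+0+0+0+0+0+0+0+0 mod 2 = 1
  s[1] = (011001100110011)·(100110100101010) mod 2 = 0+0+0+0+0+0+1+0+0+1+0+0+0+1+0 mod 2 = 1
  s[2] = (000111100001111)·(100110100101010) mod 2 = 0+0+0+1+1+0+1+0+0+0+0+1+0+1+0 mod 2 = 1
  s[3] = (000000011111111)·(100110100101010) mod 2 = 0+0+0+0+0+0+0+0+0+1+0+1+0+1+0 mod 2 = 1
Syndrome = 1111
Non-zero syndrome: error at position 15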